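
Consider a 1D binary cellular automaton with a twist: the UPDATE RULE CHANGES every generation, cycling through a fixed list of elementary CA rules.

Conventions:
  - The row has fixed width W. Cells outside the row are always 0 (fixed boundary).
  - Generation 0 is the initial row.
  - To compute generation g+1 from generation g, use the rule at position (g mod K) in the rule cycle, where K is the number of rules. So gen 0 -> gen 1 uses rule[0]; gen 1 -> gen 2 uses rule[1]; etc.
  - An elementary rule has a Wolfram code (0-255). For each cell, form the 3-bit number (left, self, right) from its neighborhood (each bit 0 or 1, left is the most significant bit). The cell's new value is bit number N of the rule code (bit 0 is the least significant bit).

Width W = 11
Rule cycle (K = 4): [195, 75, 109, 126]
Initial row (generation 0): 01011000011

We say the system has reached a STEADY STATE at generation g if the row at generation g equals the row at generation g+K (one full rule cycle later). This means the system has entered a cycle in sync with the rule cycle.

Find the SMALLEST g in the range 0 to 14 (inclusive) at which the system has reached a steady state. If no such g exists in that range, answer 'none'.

Gen 0: 01011000011
Gen 1 (rule 195): 10001011101
Gen 2 (rule 75): 00110010100
Gen 3 (rule 109): 10110011101
Gen 4 (rule 126): 11111110111
Gen 5 (rule 195): 01111110011
Gen 6 (rule 75): 11000010111
Gen 7 (rule 109): 11011011101
Gen 8 (rule 126): 11111110111
Gen 9 (rule 195): 01111110011
Gen 10 (rule 75): 11000010111
Gen 11 (rule 109): 11011011101
Gen 12 (rule 126): 11111110111
Gen 13 (rule 195): 01111110011
Gen 14 (rule 75): 11000010111
Gen 15 (rule 109): 11011011101
Gen 16 (rule 126): 11111110111
Gen 17 (rule 195): 01111110011
Gen 18 (rule 75): 11000010111

Answer: 4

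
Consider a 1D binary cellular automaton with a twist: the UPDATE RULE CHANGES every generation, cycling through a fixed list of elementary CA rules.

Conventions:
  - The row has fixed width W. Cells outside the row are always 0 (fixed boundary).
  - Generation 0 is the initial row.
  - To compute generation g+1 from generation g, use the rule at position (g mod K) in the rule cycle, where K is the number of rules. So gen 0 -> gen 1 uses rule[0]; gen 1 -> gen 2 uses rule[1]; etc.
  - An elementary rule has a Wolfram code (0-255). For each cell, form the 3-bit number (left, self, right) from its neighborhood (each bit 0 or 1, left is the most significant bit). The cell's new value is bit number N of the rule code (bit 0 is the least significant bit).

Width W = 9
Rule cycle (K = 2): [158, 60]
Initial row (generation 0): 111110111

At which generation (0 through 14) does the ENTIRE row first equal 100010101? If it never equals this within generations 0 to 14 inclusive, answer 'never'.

Answer: 2

Derivation:
Gen 0: 111110111
Gen 1 (rule 158): 111100110
Gen 2 (rule 60): 100010101
Gen 3 (rule 158): 110110101
Gen 4 (rule 60): 101101111
Gen 5 (rule 158): 101001110
Gen 6 (rule 60): 111101001
Gen 7 (rule 158): 111001111
Gen 8 (rule 60): 100101000
Gen 9 (rule 158): 111101100
Gen 10 (rule 60): 100011010
Gen 11 (rule 158): 110110011
Gen 12 (rule 60): 101101010
Gen 13 (rule 158): 101001011
Gen 14 (rule 60): 111101110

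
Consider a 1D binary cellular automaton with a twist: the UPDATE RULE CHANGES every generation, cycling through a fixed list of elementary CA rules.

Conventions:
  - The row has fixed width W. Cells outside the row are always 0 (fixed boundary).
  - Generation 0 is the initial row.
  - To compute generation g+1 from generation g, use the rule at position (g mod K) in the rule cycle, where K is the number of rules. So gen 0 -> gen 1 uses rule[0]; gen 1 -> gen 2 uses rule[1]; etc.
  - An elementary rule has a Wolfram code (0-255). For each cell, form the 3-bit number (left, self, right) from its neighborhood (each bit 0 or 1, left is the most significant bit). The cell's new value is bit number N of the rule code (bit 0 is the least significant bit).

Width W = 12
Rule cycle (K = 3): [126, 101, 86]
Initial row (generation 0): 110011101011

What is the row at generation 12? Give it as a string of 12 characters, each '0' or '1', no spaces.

Gen 0: 110011101011
Gen 1 (rule 126): 111110111111
Gen 2 (rule 101): 000011000001
Gen 3 (rule 86): 000101100011
Gen 4 (rule 126): 001111110111
Gen 5 (rule 101): 100000011001
Gen 6 (rule 86): 110000101111
Gen 7 (rule 126): 111001111001
Gen 8 (rule 101): 001000001001
Gen 9 (rule 86): 011100011111
Gen 10 (rule 126): 110110110001
Gen 11 (rule 101): 011011010101
Gen 12 (rule 86): 101001010101

Answer: 101001010101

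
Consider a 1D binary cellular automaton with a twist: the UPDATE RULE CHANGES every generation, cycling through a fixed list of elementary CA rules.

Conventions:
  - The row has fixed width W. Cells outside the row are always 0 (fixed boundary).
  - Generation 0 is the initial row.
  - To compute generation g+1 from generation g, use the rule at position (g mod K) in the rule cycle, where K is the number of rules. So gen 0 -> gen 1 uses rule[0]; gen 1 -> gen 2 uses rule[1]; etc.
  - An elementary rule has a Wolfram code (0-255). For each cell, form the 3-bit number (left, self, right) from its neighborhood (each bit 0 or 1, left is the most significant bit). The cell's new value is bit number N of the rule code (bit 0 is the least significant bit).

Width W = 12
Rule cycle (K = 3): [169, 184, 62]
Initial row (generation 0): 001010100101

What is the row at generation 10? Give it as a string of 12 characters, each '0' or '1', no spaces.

Answer: 010110110110

Derivation:
Gen 0: 001010100101
Gen 1 (rule 169): 100101000010
Gen 2 (rule 184): 010010100001
Gen 3 (rule 62): 111111110011
Gen 4 (rule 169): 111111100010
Gen 5 (rule 184): 111111010001
Gen 6 (rule 62): 100000111011
Gen 7 (rule 169): 001110110110
Gen 8 (rule 184): 001101101101
Gen 9 (rule 62): 011011011011
Gen 10 (rule 169): 010110110110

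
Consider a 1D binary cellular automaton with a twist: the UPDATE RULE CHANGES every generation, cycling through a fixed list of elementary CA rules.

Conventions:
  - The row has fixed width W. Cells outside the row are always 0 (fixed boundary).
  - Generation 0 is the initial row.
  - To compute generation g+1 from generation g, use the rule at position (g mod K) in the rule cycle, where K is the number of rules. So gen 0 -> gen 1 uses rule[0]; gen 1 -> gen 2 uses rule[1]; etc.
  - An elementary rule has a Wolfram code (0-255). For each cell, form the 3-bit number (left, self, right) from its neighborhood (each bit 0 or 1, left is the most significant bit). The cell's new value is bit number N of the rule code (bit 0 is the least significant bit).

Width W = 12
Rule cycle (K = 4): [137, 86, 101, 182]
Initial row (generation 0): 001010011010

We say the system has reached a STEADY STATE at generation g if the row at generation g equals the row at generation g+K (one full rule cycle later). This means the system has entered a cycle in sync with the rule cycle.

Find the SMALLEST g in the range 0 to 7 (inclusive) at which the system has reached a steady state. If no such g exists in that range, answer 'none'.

Answer: none

Derivation:
Gen 0: 001010011010
Gen 1 (rule 137): 100000010000
Gen 2 (rule 86): 110000111000
Gen 3 (rule 101): 010110001011
Gen 4 (rule 182): 111001011100
Gen 5 (rule 137): 110000011001
Gen 6 (rule 86): 011000101111
Gen 7 (rule 101): 001010110001
Gen 8 (rule 182): 011111001011
Gen 9 (rule 137): 011110000010
Gen 10 (rule 86): 100011000111
Gen 11 (rule 101): 101001010001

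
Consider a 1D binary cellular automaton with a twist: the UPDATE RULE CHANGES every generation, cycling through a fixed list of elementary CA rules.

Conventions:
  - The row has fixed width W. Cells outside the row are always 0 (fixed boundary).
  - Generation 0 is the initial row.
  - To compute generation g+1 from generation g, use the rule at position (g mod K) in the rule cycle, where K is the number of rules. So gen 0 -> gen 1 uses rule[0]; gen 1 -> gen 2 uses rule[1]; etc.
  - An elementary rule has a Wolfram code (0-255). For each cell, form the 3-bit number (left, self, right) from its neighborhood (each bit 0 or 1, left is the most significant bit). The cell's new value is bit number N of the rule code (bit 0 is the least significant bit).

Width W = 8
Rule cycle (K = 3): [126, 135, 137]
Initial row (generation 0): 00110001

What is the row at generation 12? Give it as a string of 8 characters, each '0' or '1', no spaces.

Gen 0: 00110001
Gen 1 (rule 126): 01111011
Gen 2 (rule 135): 10110000
Gen 3 (rule 137): 00100111
Gen 4 (rule 126): 01111101
Gen 5 (rule 135): 10111001
Gen 6 (rule 137): 00110000
Gen 7 (rule 126): 01111000
Gen 8 (rule 135): 10110011
Gen 9 (rule 137): 00100010
Gen 10 (rule 126): 01110111
Gen 11 (rule 135): 10100010
Gen 12 (rule 137): 00001000

Answer: 00001000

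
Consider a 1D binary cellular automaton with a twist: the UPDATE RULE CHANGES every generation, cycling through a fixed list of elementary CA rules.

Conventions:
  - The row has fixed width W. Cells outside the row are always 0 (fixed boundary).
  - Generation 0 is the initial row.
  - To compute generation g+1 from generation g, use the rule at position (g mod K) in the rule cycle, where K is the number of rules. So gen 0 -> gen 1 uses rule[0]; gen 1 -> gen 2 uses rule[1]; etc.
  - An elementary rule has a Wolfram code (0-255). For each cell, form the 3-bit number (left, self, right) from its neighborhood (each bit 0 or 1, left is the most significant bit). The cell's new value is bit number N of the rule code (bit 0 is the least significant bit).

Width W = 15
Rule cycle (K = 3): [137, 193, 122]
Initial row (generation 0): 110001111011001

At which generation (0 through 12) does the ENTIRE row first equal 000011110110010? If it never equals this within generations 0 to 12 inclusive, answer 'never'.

Answer: 8

Derivation:
Gen 0: 110001111011001
Gen 1 (rule 137): 100101110010000
Gen 2 (rule 193): 000000110000111
Gen 3 (rule 122): 000001111001101
Gen 4 (rule 137): 111101110001000
Gen 5 (rule 193): 011100110100011
Gen 6 (rule 122): 110111111010111
Gen 7 (rule 137): 100111110000110
Gen 8 (rule 193): 000011110110010
Gen 9 (rule 122): 000110011111101
Gen 10 (rule 137): 110100011111000
Gen 11 (rule 193): 010001001111011
Gen 12 (rule 122): 101010111001111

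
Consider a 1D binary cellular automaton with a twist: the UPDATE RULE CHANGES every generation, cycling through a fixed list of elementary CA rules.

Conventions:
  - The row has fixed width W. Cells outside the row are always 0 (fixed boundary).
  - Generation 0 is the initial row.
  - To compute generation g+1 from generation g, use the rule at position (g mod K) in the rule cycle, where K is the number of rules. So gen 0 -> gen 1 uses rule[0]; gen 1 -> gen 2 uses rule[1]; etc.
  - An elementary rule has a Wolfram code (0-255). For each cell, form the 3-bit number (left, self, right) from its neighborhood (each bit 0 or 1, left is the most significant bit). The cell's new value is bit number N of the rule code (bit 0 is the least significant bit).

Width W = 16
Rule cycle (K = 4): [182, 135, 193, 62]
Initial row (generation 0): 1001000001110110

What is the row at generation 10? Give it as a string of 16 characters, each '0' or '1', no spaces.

Gen 0: 1001000001110110
Gen 1 (rule 182): 1111100010101001
Gen 2 (rule 135): 0111001110101011
Gen 3 (rule 193): 0011000110000001
Gen 4 (rule 62): 0110101101000011
Gen 5 (rule 182): 1001110011100100
Gen 6 (rule 135): 1010100101001101
Gen 7 (rule 193): 0000000000000100
Gen 8 (rule 62): 0000000000001110
Gen 9 (rule 182): 0000000000010101
Gen 10 (rule 135): 1111111111110101

Answer: 1111111111110101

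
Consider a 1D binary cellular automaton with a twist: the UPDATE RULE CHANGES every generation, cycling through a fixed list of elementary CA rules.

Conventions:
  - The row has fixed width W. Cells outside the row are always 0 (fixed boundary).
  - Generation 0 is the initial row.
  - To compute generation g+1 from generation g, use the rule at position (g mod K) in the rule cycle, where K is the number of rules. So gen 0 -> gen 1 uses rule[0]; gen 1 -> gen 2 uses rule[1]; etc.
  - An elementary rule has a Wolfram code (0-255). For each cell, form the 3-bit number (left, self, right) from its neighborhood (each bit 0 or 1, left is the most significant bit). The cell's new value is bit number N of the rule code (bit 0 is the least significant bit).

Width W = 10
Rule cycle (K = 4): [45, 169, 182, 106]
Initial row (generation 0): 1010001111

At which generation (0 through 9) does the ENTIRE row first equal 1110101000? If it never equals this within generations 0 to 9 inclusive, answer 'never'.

Gen 0: 1010001111
Gen 1 (rule 45): 1110101000
Gen 2 (rule 169): 1101010011
Gen 3 (rule 182): 0011111100
Gen 4 (rule 106): 0110000100
Gen 5 (rule 45): 0100110101
Gen 6 (rule 169): 0000101010
Gen 7 (rule 182): 0001111111
Gen 8 (rule 106): 0011000001
Gen 9 (rule 45): 1010011101

Answer: 1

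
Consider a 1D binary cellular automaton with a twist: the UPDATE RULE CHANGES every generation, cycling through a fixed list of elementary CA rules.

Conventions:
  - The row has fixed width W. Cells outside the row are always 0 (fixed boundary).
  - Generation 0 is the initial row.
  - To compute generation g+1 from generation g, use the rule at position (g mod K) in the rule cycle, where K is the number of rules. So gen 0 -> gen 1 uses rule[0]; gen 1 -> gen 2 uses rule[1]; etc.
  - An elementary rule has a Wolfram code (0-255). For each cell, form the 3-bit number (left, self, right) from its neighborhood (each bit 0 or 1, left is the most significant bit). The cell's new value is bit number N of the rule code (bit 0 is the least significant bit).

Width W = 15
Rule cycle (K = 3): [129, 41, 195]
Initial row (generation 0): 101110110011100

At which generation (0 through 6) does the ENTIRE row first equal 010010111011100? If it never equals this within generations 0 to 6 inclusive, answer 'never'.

Answer: never

Derivation:
Gen 0: 101110110011100
Gen 1 (rule 129): 000100000001001
Gen 2 (rule 41): 110001111100000
Gen 3 (rule 195): 010110111101111
Gen 4 (rule 129): 000000011000110
Gen 5 (rule 41): 111111010010100
Gen 6 (rule 195): 011111000100001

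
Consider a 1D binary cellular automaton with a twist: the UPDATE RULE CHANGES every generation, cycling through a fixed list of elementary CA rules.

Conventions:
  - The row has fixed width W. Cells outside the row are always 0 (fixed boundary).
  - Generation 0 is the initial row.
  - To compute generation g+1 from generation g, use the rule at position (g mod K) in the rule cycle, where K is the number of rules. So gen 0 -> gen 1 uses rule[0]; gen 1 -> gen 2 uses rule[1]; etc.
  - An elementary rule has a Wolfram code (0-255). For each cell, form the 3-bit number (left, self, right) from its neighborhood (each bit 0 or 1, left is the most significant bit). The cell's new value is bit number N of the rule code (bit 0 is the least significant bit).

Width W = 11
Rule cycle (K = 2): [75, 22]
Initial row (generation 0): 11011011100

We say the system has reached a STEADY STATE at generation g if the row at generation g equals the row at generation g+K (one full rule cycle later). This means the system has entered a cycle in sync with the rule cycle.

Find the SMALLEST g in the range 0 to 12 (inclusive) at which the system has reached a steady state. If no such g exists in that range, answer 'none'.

Gen 0: 11011011100
Gen 1 (rule 75): 11011010101
Gen 2 (rule 22): 00000010101
Gen 3 (rule 75): 11111100000
Gen 4 (rule 22): 00000010000
Gen 5 (rule 75): 11111100111
Gen 6 (rule 22): 00000011000
Gen 7 (rule 75): 11111111011
Gen 8 (rule 22): 00000000000
Gen 9 (rule 75): 11111111111
Gen 10 (rule 22): 00000000000
Gen 11 (rule 75): 11111111111
Gen 12 (rule 22): 00000000000
Gen 13 (rule 75): 11111111111
Gen 14 (rule 22): 00000000000

Answer: 8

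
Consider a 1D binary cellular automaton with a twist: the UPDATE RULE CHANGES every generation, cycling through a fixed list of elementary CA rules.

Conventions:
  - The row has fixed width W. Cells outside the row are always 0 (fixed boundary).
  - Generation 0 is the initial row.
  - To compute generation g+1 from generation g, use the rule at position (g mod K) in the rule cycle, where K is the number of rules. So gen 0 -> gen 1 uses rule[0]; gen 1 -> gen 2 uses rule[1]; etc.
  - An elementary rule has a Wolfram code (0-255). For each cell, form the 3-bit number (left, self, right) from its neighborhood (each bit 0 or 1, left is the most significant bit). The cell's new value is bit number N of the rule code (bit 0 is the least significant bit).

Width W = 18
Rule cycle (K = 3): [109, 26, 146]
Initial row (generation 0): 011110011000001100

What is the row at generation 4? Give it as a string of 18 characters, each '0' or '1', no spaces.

Answer: 111110111111111101

Derivation:
Gen 0: 011110011000001100
Gen 1 (rule 109): 010010011011101101
Gen 2 (rule 26): 101101110010001000
Gen 3 (rule 146): 000000101101010100
Gen 4 (rule 109): 111110111111111101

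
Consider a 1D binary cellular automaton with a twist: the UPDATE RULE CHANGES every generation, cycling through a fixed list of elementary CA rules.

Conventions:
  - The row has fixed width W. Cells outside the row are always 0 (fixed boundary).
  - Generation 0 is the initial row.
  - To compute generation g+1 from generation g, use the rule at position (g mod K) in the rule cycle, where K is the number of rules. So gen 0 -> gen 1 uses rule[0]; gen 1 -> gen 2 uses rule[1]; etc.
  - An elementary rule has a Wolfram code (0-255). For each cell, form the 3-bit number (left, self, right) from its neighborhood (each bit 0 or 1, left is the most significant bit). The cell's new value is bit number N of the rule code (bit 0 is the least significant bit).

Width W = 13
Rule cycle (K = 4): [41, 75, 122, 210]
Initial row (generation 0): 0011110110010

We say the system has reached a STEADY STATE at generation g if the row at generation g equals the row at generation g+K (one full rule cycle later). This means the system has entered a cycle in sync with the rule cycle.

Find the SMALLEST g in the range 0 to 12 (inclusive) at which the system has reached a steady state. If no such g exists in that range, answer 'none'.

Answer: none

Derivation:
Gen 0: 0011110110010
Gen 1 (rule 41): 1010001100000
Gen 2 (rule 75): 0000111101111
Gen 3 (rule 122): 0001100111001
Gen 4 (rule 210): 0010111011110
Gen 5 (rule 41): 1001100110000
Gen 6 (rule 75): 0011101110111
Gen 7 (rule 122): 0110111011101
Gen 8 (rule 210): 1010011001100
Gen 9 (rule 41): 0100010001001
Gen 10 (rule 75): 1001100110010
Gen 11 (rule 122): 0111111111101
Gen 12 (rule 210): 1011111111100
Gen 13 (rule 41): 0110000000001
Gen 14 (rule 75): 1110111111110
Gen 15 (rule 122): 1011100000011
Gen 16 (rule 210): 0001110000101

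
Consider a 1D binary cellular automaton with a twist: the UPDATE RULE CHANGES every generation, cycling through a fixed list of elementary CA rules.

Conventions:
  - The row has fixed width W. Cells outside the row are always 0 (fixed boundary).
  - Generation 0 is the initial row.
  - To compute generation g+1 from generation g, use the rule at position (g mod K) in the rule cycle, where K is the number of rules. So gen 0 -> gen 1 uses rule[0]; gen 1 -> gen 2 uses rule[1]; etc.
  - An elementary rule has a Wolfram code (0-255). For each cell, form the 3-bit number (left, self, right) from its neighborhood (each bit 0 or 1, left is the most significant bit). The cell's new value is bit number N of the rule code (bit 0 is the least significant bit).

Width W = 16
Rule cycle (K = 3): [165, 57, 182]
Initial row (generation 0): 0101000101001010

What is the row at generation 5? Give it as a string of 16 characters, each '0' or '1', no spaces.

Gen 0: 0101000101001010
Gen 1 (rule 165): 0111010111001110
Gen 2 (rule 57): 0100101100101001
Gen 3 (rule 182): 1111110011111111
Gen 4 (rule 165): 0111100001111110
Gen 5 (rule 57): 0100011101000001

Answer: 0100011101000001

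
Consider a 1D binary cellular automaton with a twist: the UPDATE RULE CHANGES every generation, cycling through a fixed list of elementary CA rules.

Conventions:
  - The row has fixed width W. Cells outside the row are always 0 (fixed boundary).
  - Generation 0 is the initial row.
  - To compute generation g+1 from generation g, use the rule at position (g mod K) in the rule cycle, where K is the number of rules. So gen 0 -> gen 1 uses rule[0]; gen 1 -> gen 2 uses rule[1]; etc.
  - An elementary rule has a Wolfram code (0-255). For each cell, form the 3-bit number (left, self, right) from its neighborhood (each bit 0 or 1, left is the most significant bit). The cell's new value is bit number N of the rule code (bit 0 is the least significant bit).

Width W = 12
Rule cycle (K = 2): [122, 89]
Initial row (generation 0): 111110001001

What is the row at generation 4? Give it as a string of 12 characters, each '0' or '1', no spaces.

Gen 0: 111110001001
Gen 1 (rule 122): 100011010110
Gen 2 (rule 89): 011011000111
Gen 3 (rule 122): 111111101101
Gen 4 (rule 89): 100000101100

Answer: 100000101100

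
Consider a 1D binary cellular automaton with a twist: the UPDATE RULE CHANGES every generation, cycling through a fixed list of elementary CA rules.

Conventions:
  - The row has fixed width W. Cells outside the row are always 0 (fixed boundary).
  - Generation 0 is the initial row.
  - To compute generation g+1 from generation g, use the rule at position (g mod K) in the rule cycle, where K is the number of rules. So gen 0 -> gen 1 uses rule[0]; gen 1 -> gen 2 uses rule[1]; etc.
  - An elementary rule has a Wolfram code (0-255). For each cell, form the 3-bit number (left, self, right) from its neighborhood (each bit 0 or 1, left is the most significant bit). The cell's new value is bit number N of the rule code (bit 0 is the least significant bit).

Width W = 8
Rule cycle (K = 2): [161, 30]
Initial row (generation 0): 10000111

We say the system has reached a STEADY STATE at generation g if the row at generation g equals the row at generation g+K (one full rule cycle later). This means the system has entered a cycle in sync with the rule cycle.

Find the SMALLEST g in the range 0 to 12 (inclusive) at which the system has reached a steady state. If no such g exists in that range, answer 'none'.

Gen 0: 10000111
Gen 1 (rule 161): 00110010
Gen 2 (rule 30): 01101111
Gen 3 (rule 161): 00010110
Gen 4 (rule 30): 00110101
Gen 5 (rule 161): 10001010
Gen 6 (rule 30): 11011011
Gen 7 (rule 161): 00100100
Gen 8 (rule 30): 01111110
Gen 9 (rule 161): 00111100
Gen 10 (rule 30): 01100010
Gen 11 (rule 161): 00001000
Gen 12 (rule 30): 00011100
Gen 13 (rule 161): 11001001
Gen 14 (rule 30): 10111111

Answer: none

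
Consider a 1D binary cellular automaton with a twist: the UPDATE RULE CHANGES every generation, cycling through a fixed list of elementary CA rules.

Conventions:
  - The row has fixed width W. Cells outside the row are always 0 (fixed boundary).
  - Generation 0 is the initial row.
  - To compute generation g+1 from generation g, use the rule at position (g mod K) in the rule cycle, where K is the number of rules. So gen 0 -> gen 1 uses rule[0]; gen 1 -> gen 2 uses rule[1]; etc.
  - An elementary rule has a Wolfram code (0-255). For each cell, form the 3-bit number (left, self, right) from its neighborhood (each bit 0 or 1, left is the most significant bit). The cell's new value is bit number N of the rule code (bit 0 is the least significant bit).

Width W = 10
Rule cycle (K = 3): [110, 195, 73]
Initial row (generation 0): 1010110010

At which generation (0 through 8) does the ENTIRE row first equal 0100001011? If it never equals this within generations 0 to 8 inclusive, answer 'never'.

Answer: never

Derivation:
Gen 0: 1010110010
Gen 1 (rule 110): 1111110110
Gen 2 (rule 195): 0111110010
Gen 3 (rule 73): 0100010000
Gen 4 (rule 110): 1100110000
Gen 5 (rule 195): 0101010111
Gen 6 (rule 73): 0000000101
Gen 7 (rule 110): 0000001111
Gen 8 (rule 195): 1111110111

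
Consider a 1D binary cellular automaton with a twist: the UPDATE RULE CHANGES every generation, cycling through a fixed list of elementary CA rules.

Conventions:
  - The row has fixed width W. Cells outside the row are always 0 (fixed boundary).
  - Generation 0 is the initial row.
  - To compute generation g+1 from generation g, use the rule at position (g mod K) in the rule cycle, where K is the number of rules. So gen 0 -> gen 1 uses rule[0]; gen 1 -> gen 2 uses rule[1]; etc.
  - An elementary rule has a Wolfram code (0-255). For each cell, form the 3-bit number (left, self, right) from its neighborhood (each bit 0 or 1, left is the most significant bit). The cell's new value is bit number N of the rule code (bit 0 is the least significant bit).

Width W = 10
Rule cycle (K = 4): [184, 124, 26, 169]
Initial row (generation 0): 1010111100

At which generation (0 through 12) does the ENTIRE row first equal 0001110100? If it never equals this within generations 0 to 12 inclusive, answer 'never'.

Gen 0: 1010111100
Gen 1 (rule 184): 0101111010
Gen 2 (rule 124): 0111001111
Gen 3 (rule 26): 1100111000
Gen 4 (rule 169): 1000110011
Gen 5 (rule 184): 0100101010
Gen 6 (rule 124): 0110111111
Gen 7 (rule 26): 1100100000
Gen 8 (rule 169): 1000001111
Gen 9 (rule 184): 0100001110
Gen 10 (rule 124): 0110001011
Gen 11 (rule 26): 1101010010
Gen 12 (rule 169): 1010100000

Answer: never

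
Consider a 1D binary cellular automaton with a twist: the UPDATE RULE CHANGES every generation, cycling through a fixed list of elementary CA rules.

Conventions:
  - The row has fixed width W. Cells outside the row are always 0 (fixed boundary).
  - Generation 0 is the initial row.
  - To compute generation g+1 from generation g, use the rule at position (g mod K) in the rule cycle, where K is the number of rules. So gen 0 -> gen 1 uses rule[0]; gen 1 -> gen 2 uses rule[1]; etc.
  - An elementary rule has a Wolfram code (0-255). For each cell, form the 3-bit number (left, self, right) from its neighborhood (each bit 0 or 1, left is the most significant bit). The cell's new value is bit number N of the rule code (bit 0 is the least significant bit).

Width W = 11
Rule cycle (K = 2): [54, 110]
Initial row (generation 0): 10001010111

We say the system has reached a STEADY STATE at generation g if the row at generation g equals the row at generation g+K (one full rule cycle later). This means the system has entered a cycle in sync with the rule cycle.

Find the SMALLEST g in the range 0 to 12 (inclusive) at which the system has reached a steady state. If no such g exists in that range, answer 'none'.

Gen 0: 10001010111
Gen 1 (rule 54): 11011111000
Gen 2 (rule 110): 11110001000
Gen 3 (rule 54): 00001011100
Gen 4 (rule 110): 00011110100
Gen 5 (rule 54): 00100001110
Gen 6 (rule 110): 01100011010
Gen 7 (rule 54): 10010100111
Gen 8 (rule 110): 10111101101
Gen 9 (rule 54): 11000010011
Gen 10 (rule 110): 11000110111
Gen 11 (rule 54): 00101001000
Gen 12 (rule 110): 01111011000
Gen 13 (rule 54): 10000100100
Gen 14 (rule 110): 10001101100

Answer: none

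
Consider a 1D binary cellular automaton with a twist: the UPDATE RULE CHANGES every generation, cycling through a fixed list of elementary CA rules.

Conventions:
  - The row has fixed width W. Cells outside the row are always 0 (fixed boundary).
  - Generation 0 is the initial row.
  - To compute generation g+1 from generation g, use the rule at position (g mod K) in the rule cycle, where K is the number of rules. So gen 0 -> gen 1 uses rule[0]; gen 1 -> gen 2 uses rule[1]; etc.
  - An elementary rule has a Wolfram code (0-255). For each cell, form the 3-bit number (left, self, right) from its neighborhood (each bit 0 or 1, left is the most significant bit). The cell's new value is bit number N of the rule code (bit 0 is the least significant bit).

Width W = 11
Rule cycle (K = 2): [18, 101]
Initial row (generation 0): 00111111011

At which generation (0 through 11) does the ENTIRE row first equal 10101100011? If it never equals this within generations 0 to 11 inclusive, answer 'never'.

Answer: never

Derivation:
Gen 0: 00111111011
Gen 1 (rule 18): 01000000000
Gen 2 (rule 101): 01011111111
Gen 3 (rule 18): 10000000000
Gen 4 (rule 101): 10111111111
Gen 5 (rule 18): 00000000000
Gen 6 (rule 101): 11111111111
Gen 7 (rule 18): 00000000000
Gen 8 (rule 101): 11111111111
Gen 9 (rule 18): 00000000000
Gen 10 (rule 101): 11111111111
Gen 11 (rule 18): 00000000000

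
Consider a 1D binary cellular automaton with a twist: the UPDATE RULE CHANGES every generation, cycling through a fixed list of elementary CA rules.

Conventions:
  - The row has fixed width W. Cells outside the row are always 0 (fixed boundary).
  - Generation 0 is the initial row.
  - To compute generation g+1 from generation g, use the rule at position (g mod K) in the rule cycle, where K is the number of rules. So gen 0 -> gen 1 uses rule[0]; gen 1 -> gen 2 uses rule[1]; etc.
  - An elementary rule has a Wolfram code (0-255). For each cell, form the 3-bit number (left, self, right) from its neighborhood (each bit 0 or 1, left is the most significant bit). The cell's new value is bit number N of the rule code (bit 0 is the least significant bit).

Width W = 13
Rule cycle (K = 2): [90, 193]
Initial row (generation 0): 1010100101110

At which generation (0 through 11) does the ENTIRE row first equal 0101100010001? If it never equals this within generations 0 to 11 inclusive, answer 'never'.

Gen 0: 1010100101110
Gen 1 (rule 90): 0000011001011
Gen 2 (rule 193): 1111001000001
Gen 3 (rule 90): 1001110100010
Gen 4 (rule 193): 0000110001000
Gen 5 (rule 90): 0001111010100
Gen 6 (rule 193): 1100111000001
Gen 7 (rule 90): 1111101100010
Gen 8 (rule 193): 0111100101000
Gen 9 (rule 90): 1100111000100
Gen 10 (rule 193): 0100011010001
Gen 11 (rule 90): 1010111001010

Answer: never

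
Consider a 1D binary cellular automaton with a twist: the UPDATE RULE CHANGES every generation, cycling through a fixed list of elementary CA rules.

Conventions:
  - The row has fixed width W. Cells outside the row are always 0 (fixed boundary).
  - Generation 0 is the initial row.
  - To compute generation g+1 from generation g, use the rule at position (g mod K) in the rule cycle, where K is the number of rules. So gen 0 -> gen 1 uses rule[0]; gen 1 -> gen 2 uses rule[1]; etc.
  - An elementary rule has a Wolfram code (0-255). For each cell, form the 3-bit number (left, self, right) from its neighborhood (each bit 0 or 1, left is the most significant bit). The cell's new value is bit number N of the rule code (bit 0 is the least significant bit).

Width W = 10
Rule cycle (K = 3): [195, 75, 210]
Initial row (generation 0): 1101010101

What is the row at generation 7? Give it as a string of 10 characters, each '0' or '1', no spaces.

Answer: 1110001000

Derivation:
Gen 0: 1101010101
Gen 1 (rule 195): 0100000000
Gen 2 (rule 75): 1001111111
Gen 3 (rule 210): 0110111111
Gen 4 (rule 195): 1010011111
Gen 5 (rule 75): 0000110001
Gen 6 (rule 210): 0001011010
Gen 7 (rule 195): 1110001000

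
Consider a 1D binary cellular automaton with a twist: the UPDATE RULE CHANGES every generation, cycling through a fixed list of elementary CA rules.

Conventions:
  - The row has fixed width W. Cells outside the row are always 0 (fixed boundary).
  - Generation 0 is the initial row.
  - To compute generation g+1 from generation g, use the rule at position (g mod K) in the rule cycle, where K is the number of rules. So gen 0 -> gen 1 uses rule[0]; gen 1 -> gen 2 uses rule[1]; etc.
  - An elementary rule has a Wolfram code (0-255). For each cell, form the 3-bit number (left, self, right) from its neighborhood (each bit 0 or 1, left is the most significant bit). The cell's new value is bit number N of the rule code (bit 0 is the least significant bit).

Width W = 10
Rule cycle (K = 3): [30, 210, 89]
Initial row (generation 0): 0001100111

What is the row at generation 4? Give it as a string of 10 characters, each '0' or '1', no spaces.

Answer: 0001101010

Derivation:
Gen 0: 0001100111
Gen 1 (rule 30): 0011011100
Gen 2 (rule 210): 0101001110
Gen 3 (rule 89): 0000101011
Gen 4 (rule 30): 0001101010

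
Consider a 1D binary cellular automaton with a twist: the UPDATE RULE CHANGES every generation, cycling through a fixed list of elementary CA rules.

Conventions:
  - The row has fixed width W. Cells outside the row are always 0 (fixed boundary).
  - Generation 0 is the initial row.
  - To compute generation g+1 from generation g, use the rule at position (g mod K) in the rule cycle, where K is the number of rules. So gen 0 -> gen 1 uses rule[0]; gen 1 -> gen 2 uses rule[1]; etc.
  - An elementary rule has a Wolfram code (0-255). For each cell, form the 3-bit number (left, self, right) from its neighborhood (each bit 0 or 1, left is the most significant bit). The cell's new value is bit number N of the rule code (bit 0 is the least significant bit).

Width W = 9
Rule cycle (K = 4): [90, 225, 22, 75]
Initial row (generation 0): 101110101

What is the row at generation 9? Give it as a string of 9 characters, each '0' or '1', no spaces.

Answer: 100000001

Derivation:
Gen 0: 101110101
Gen 1 (rule 90): 001010000
Gen 2 (rule 225): 100100111
Gen 3 (rule 22): 111111000
Gen 4 (rule 75): 100001011
Gen 5 (rule 90): 010010011
Gen 6 (rule 225): 000000001
Gen 7 (rule 22): 000000011
Gen 8 (rule 75): 111111111
Gen 9 (rule 90): 100000001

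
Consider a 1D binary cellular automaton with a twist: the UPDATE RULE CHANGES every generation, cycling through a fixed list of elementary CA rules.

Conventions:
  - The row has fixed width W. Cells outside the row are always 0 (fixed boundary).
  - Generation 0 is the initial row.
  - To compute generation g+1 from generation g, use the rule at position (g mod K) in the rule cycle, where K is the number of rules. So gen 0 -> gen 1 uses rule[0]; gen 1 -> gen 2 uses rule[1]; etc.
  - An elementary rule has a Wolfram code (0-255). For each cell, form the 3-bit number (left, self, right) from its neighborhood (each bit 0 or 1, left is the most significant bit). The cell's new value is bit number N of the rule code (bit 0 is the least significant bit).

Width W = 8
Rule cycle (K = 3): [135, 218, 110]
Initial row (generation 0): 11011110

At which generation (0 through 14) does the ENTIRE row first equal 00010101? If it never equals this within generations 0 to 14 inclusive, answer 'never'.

Answer: never

Derivation:
Gen 0: 11011110
Gen 1 (rule 135): 00001100
Gen 2 (rule 218): 00011110
Gen 3 (rule 110): 00110010
Gen 4 (rule 135): 11000110
Gen 5 (rule 218): 11101111
Gen 6 (rule 110): 10111001
Gen 7 (rule 135): 10010011
Gen 8 (rule 218): 01101111
Gen 9 (rule 110): 11111001
Gen 10 (rule 135): 01110011
Gen 11 (rule 218): 11111111
Gen 12 (rule 110): 10000001
Gen 13 (rule 135): 10111111
Gen 14 (rule 218): 00111111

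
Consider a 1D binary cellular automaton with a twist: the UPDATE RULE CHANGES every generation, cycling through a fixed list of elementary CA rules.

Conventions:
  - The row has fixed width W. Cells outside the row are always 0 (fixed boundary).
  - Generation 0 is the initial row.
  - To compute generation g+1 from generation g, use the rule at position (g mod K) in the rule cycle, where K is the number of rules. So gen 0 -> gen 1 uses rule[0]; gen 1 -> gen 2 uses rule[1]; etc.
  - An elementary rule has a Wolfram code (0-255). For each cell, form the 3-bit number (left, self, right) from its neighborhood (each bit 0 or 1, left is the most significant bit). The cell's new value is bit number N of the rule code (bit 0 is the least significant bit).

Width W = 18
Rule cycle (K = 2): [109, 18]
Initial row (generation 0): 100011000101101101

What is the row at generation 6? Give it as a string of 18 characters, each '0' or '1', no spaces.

Answer: 000000000000000000

Derivation:
Gen 0: 100011000101101101
Gen 1 (rule 109): 101011010111111111
Gen 2 (rule 18): 000000000000000000
Gen 3 (rule 109): 111111111111111111
Gen 4 (rule 18): 000000000000000000
Gen 5 (rule 109): 111111111111111111
Gen 6 (rule 18): 000000000000000000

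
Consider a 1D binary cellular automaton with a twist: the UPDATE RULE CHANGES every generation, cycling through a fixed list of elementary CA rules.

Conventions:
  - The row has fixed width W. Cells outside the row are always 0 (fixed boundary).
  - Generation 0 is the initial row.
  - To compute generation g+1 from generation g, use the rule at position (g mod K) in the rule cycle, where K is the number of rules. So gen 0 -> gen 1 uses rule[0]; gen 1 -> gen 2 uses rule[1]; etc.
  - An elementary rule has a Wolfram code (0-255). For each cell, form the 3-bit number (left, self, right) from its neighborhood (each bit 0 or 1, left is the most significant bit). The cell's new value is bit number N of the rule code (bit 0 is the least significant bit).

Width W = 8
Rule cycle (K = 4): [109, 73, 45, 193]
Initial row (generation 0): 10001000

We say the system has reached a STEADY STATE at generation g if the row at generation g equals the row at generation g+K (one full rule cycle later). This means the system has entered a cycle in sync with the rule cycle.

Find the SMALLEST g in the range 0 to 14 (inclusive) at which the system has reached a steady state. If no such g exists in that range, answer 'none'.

Gen 0: 10001000
Gen 1 (rule 109): 10101011
Gen 2 (rule 73): 00000011
Gen 3 (rule 45): 11111010
Gen 4 (rule 193): 01111000
Gen 5 (rule 109): 01001011
Gen 6 (rule 73): 00000011
Gen 7 (rule 45): 11111010
Gen 8 (rule 193): 01111000
Gen 9 (rule 109): 01001011
Gen 10 (rule 73): 00000011
Gen 11 (rule 45): 11111010
Gen 12 (rule 193): 01111000
Gen 13 (rule 109): 01001011
Gen 14 (rule 73): 00000011
Gen 15 (rule 45): 11111010
Gen 16 (rule 193): 01111000
Gen 17 (rule 109): 01001011
Gen 18 (rule 73): 00000011

Answer: 2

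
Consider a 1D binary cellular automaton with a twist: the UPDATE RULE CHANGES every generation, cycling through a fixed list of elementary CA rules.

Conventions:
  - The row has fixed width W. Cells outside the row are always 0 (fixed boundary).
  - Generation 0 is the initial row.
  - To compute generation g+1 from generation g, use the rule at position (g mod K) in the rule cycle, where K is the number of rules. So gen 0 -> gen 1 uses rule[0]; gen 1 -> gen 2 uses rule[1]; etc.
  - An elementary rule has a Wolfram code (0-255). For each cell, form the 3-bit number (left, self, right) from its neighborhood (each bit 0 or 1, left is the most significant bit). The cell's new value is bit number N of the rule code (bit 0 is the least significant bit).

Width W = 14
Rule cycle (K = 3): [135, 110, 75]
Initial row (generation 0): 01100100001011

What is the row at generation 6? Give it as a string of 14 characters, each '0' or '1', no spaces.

Answer: 11011101000101

Derivation:
Gen 0: 01100100001011
Gen 1 (rule 135): 10001101111000
Gen 2 (rule 110): 10011111001000
Gen 3 (rule 75): 00110001010011
Gen 4 (rule 135): 11000111010100
Gen 5 (rule 110): 11001101111100
Gen 6 (rule 75): 11011101000101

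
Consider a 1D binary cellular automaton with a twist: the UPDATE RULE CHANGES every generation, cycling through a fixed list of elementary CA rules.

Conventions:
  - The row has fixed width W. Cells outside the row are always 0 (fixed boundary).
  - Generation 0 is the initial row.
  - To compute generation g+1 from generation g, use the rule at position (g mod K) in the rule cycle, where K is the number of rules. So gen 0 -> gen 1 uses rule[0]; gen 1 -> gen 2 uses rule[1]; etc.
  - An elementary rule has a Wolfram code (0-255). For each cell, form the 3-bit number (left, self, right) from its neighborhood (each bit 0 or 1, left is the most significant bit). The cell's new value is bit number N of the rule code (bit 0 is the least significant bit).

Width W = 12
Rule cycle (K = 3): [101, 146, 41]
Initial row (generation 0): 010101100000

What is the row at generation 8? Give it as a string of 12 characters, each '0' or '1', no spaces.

Answer: 000000001010

Derivation:
Gen 0: 010101100000
Gen 1 (rule 101): 011110101111
Gen 2 (rule 146): 101100000110
Gen 3 (rule 41): 011001110100
Gen 4 (rule 101): 001000011101
Gen 5 (rule 146): 010100101000
Gen 6 (rule 41): 001000010011
Gen 7 (rule 101): 101011010001
Gen 8 (rule 146): 000000001010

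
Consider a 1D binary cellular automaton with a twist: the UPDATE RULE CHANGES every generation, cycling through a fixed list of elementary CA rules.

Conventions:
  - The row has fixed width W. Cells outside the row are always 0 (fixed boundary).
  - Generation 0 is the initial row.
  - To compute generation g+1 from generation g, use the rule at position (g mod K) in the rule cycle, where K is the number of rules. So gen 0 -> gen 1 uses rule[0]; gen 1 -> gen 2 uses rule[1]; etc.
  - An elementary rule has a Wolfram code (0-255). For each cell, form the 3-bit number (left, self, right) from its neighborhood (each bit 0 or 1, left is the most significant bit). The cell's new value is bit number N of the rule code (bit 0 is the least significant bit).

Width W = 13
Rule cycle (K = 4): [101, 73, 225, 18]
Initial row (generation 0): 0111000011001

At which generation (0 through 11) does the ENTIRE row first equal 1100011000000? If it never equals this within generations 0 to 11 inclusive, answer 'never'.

Gen 0: 0111000011001
Gen 1 (rule 101): 0001011001001
Gen 2 (rule 73): 1100011000000
Gen 3 (rule 225): 0101001011111
Gen 4 (rule 18): 1000110000000
Gen 5 (rule 101): 1010010111111
Gen 6 (rule 73): 0000000100001
Gen 7 (rule 225): 1111110001100
Gen 8 (rule 18): 0000001010010
Gen 9 (rule 101): 1111101110010
Gen 10 (rule 73): 1000101010000
Gen 11 (rule 225): 0010010100111

Answer: 2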